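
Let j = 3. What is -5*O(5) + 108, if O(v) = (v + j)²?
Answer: -212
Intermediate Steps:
O(v) = (3 + v)² (O(v) = (v + 3)² = (3 + v)²)
-5*O(5) + 108 = -5*(3 + 5)² + 108 = -5*8² + 108 = -5*64 + 108 = -320 + 108 = -212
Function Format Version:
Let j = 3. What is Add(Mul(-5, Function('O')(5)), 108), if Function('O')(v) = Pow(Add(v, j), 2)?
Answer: -212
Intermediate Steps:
Function('O')(v) = Pow(Add(3, v), 2) (Function('O')(v) = Pow(Add(v, 3), 2) = Pow(Add(3, v), 2))
Add(Mul(-5, Function('O')(5)), 108) = Add(Mul(-5, Pow(Add(3, 5), 2)), 108) = Add(Mul(-5, Pow(8, 2)), 108) = Add(Mul(-5, 64), 108) = Add(-320, 108) = -212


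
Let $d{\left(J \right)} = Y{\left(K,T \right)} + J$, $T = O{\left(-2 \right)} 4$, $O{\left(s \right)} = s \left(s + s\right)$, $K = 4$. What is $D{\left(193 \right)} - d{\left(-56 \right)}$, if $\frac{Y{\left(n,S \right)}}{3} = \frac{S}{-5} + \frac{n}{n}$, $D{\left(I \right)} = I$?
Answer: $\frac{1326}{5} \approx 265.2$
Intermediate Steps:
$O{\left(s \right)} = 2 s^{2}$ ($O{\left(s \right)} = s 2 s = 2 s^{2}$)
$T = 32$ ($T = 2 \left(-2\right)^{2} \cdot 4 = 2 \cdot 4 \cdot 4 = 8 \cdot 4 = 32$)
$Y{\left(n,S \right)} = 3 - \frac{3 S}{5}$ ($Y{\left(n,S \right)} = 3 \left(\frac{S}{-5} + \frac{n}{n}\right) = 3 \left(S \left(- \frac{1}{5}\right) + 1\right) = 3 \left(- \frac{S}{5} + 1\right) = 3 \left(1 - \frac{S}{5}\right) = 3 - \frac{3 S}{5}$)
$d{\left(J \right)} = - \frac{81}{5} + J$ ($d{\left(J \right)} = \left(3 - \frac{96}{5}\right) + J = - \frac{81}{5} + J$)
$D{\left(193 \right)} - d{\left(-56 \right)} = 193 - \left(- \frac{81}{5} - 56\right) = 193 - - \frac{361}{5} = 193 + \frac{361}{5} = \frac{1326}{5}$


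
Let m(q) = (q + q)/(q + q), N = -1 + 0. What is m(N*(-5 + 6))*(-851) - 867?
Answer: -1718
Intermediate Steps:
N = -1
m(q) = 1 (m(q) = (2*q)/((2*q)) = (2*q)*(1/(2*q)) = 1)
m(N*(-5 + 6))*(-851) - 867 = 1*(-851) - 867 = -851 - 867 = -1718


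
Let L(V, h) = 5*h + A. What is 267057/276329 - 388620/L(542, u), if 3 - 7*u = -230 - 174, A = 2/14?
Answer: -187791275952/140651461 ≈ -1335.2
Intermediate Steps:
A = ⅐ (A = 2*(1/14) = ⅐ ≈ 0.14286)
u = 407/7 (u = 3/7 - (-230 - 174)/7 = 3/7 - ⅐*(-404) = 3/7 + 404/7 = 407/7 ≈ 58.143)
L(V, h) = ⅐ + 5*h (L(V, h) = 5*h + ⅐ = ⅐ + 5*h)
267057/276329 - 388620/L(542, u) = 267057/276329 - 388620/(⅐ + 5*(407/7)) = 267057*(1/276329) - 388620/(⅐ + 2035/7) = 267057/276329 - 388620/2036/7 = 267057/276329 - 388620*7/2036 = 267057/276329 - 680085/509 = -187791275952/140651461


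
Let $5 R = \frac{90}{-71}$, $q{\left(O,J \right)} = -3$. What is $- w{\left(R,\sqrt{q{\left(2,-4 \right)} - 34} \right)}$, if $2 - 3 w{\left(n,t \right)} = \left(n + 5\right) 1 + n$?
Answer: $\frac{59}{71} \approx 0.83099$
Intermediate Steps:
$R = - \frac{18}{71}$ ($R = \frac{90 \frac{1}{-71}}{5} = \frac{90 \left(- \frac{1}{71}\right)}{5} = \frac{1}{5} \left(- \frac{90}{71}\right) = - \frac{18}{71} \approx -0.25352$)
$w{\left(n,t \right)} = -1 - \frac{2 n}{3}$ ($w{\left(n,t \right)} = \frac{2}{3} - \frac{\left(n + 5\right) 1 + n}{3} = \frac{2}{3} - \frac{\left(5 + n\right) 1 + n}{3} = \frac{2}{3} - \frac{\left(5 + n\right) + n}{3} = \frac{2}{3} - \frac{5 + 2 n}{3} = \frac{2}{3} - \left(\frac{5}{3} + \frac{2 n}{3}\right) = -1 - \frac{2 n}{3}$)
$- w{\left(R,\sqrt{q{\left(2,-4 \right)} - 34} \right)} = - (-1 - - \frac{12}{71}) = - (-1 + \frac{12}{71}) = \left(-1\right) \left(- \frac{59}{71}\right) = \frac{59}{71}$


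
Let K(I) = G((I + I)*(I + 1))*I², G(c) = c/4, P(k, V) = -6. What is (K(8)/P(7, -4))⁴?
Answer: 21743271936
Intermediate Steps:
G(c) = c/4 (G(c) = c*(¼) = c/4)
K(I) = I³*(1 + I)/2 (K(I) = (((I + I)*(I + 1))/4)*I² = (((2*I)*(1 + I))/4)*I² = ((2*I*(1 + I))/4)*I² = (I*(1 + I)/2)*I² = I³*(1 + I)/2)
(K(8)/P(7, -4))⁴ = (((½)*8³*(1 + 8))/(-6))⁴ = (((½)*512*9)*(-⅙))⁴ = (2304*(-⅙))⁴ = (-384)⁴ = 21743271936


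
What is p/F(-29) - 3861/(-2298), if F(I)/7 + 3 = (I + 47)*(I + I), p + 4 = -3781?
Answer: 12331733/5614014 ≈ 2.1966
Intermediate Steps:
p = -3785 (p = -4 - 3781 = -3785)
F(I) = -21 + 14*I*(47 + I) (F(I) = -21 + 7*((I + 47)*(I + I)) = -21 + 7*((47 + I)*(2*I)) = -21 + 7*(2*I*(47 + I)) = -21 + 14*I*(47 + I))
p/F(-29) - 3861/(-2298) = -3785/(-21 + 14*(-29)**2 + 658*(-29)) - 3861/(-2298) = -3785/(-21 + 14*841 - 19082) - 3861*(-1/2298) = -3785/(-21 + 11774 - 19082) + 1287/766 = -3785/(-7329) + 1287/766 = -3785*(-1/7329) + 1287/766 = 3785/7329 + 1287/766 = 12331733/5614014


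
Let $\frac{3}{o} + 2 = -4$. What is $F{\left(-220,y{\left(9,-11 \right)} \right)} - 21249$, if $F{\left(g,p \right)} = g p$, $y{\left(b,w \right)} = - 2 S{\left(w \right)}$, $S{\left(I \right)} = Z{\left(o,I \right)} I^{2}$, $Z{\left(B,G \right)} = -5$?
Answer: $-287449$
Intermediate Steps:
$o = - \frac{1}{2}$ ($o = \frac{3}{-2 - 4} = \frac{3}{-6} = 3 \left(- \frac{1}{6}\right) = - \frac{1}{2} \approx -0.5$)
$S{\left(I \right)} = - 5 I^{2}$
$y{\left(b,w \right)} = 10 w^{2}$ ($y{\left(b,w \right)} = - 2 \left(- 5 w^{2}\right) = 10 w^{2}$)
$F{\left(-220,y{\left(9,-11 \right)} \right)} - 21249 = - 220 \cdot 10 \left(-11\right)^{2} - 21249 = - 220 \cdot 10 \cdot 121 - 21249 = \left(-220\right) 1210 - 21249 = -266200 - 21249 = -287449$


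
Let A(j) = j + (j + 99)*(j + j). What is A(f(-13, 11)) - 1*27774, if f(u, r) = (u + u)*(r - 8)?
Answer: -31128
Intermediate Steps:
f(u, r) = 2*u*(-8 + r) (f(u, r) = (2*u)*(-8 + r) = 2*u*(-8 + r))
A(j) = j + 2*j*(99 + j) (A(j) = j + (99 + j)*(2*j) = j + 2*j*(99 + j))
A(f(-13, 11)) - 1*27774 = (2*(-13)*(-8 + 11))*(199 + 2*(2*(-13)*(-8 + 11))) - 1*27774 = (2*(-13)*3)*(199 + 2*(2*(-13)*3)) - 27774 = -78*(199 + 2*(-78)) - 27774 = -78*(199 - 156) - 27774 = -78*43 - 27774 = -3354 - 27774 = -31128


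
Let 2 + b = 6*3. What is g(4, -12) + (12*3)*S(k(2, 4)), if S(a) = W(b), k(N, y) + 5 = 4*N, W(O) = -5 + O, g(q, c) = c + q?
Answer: 388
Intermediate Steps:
b = 16 (b = -2 + 6*3 = -2 + 18 = 16)
k(N, y) = -5 + 4*N
S(a) = 11 (S(a) = -5 + 16 = 11)
g(4, -12) + (12*3)*S(k(2, 4)) = (-12 + 4) + (12*3)*11 = -8 + 36*11 = -8 + 396 = 388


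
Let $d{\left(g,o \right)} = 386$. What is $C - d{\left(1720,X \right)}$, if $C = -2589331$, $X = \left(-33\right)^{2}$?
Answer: $-2589717$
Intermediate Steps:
$X = 1089$
$C - d{\left(1720,X \right)} = -2589331 - 386 = -2589717$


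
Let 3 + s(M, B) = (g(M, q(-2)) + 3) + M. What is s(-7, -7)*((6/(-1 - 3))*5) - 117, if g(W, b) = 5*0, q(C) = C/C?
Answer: -129/2 ≈ -64.500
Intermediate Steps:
q(C) = 1
g(W, b) = 0
s(M, B) = M (s(M, B) = -3 + ((0 + 3) + M) = -3 + (3 + M) = M)
s(-7, -7)*((6/(-1 - 3))*5) - 117 = -7*6/(-1 - 3)*5 - 117 = -7*6/(-4)*5 - 117 = -7*(-¼*6)*5 - 117 = -(-21)*5/2 - 117 = -7*(-15/2) - 117 = 105/2 - 117 = -129/2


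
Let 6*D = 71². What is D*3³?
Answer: 45369/2 ≈ 22685.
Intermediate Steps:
D = 5041/6 (D = (⅙)*71² = (⅙)*5041 = 5041/6 ≈ 840.17)
D*3³ = (5041/6)*3³ = (5041/6)*27 = 45369/2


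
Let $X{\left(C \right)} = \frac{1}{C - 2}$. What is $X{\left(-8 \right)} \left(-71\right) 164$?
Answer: $\frac{5822}{5} \approx 1164.4$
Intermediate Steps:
$X{\left(C \right)} = \frac{1}{-2 + C}$
$X{\left(-8 \right)} \left(-71\right) 164 = \frac{1}{-2 - 8} \left(-71\right) 164 = \frac{1}{-10} \left(-71\right) 164 = \left(- \frac{1}{10}\right) \left(-71\right) 164 = \frac{71}{10} \cdot 164 = \frac{5822}{5}$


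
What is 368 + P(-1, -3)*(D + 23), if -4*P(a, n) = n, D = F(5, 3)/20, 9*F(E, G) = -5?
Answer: 18491/48 ≈ 385.23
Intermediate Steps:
F(E, G) = -5/9 (F(E, G) = (⅑)*(-5) = -5/9)
D = -1/36 (D = -5/9/20 = -5/9*1/20 = -1/36 ≈ -0.027778)
P(a, n) = -n/4
368 + P(-1, -3)*(D + 23) = 368 + (-¼*(-3))*(-1/36 + 23) = 368 + (¾)*(827/36) = 368 + 827/48 = 18491/48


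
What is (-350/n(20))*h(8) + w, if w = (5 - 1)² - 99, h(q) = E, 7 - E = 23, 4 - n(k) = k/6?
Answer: 8317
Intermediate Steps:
n(k) = 4 - k/6
E = -16 (E = 7 - 1*23 = 7 - 23 = -16)
h(q) = -16
w = -83 (w = 4² - 99 = 16 - 99 = -83)
(-350/n(20))*h(8) + w = -350/(4 - ⅙*20)*(-16) - 83 = -350/(4 - 10/3)*(-16) - 83 = -350/⅔*(-16) - 83 = -350*3/2*(-16) - 83 = -525*(-16) - 83 = 8400 - 83 = 8317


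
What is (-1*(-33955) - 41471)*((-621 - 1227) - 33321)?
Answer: 264330204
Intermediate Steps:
(-1*(-33955) - 41471)*((-621 - 1227) - 33321) = (33955 - 41471)*(-1848 - 33321) = -7516*(-35169) = 264330204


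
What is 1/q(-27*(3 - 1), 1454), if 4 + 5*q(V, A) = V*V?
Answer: 5/2912 ≈ 0.0017170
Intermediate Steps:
q(V, A) = -⅘ + V²/5 (q(V, A) = -⅘ + (V*V)/5 = -⅘ + V²/5)
1/q(-27*(3 - 1), 1454) = 1/(-⅘ + (-27*(3 - 1))²/5) = 1/(-⅘ + (-27*2)²/5) = 1/(-⅘ + (⅕)*(-54)²) = 1/(-⅘ + (⅕)*2916) = 1/(-⅘ + 2916/5) = 1/(2912/5) = 5/2912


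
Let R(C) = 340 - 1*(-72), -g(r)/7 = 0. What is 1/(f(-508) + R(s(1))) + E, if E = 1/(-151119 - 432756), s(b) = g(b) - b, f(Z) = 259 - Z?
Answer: 64744/76487625 ≈ 0.00084646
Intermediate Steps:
g(r) = 0 (g(r) = -7*0 = 0)
s(b) = -b (s(b) = 0 - b = -b)
R(C) = 412 (R(C) = 340 + 72 = 412)
E = -1/583875 (E = 1/(-583875) = -1/583875 ≈ -1.7127e-6)
1/(f(-508) + R(s(1))) + E = 1/((259 - 1*(-508)) + 412) - 1/583875 = 1/((259 + 508) + 412) - 1/583875 = 1/(767 + 412) - 1/583875 = 1/1179 - 1/583875 = 64744/76487625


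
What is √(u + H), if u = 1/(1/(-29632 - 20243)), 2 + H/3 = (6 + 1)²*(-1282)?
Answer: I*√238335 ≈ 488.2*I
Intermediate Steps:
H = -188460 (H = -6 + 3*((6 + 1)²*(-1282)) = -6 + 3*(7²*(-1282)) = -6 + 3*(49*(-1282)) = -6 + 3*(-62818) = -6 - 188454 = -188460)
u = -49875 (u = 1/(1/(-49875)) = 1/(-1/49875) = -49875)
√(u + H) = √(-49875 - 188460) = √(-238335) = I*√238335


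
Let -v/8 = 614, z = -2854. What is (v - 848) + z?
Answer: -8614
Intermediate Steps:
v = -4912 (v = -8*614 = -4912)
(v - 848) + z = (-4912 - 848) - 2854 = -5760 - 2854 = -8614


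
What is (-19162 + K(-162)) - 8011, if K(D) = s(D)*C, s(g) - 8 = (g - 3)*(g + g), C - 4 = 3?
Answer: 347103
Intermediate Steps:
C = 7 (C = 4 + 3 = 7)
s(g) = 8 + 2*g*(-3 + g) (s(g) = 8 + (g - 3)*(g + g) = 8 + (-3 + g)*(2*g) = 8 + 2*g*(-3 + g))
K(D) = 56 - 42*D + 14*D² (K(D) = (8 - 6*D + 2*D²)*7 = 56 - 42*D + 14*D²)
(-19162 + K(-162)) - 8011 = (-19162 + (56 - 42*(-162) + 14*(-162)²)) - 8011 = (-19162 + (56 + 6804 + 14*26244)) - 8011 = (-19162 + (56 + 6804 + 367416)) - 8011 = (-19162 + 374276) - 8011 = 355114 - 8011 = 347103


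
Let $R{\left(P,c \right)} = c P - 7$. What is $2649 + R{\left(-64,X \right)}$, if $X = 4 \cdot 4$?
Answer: $1618$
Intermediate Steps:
$X = 16$
$R{\left(P,c \right)} = -7 + P c$ ($R{\left(P,c \right)} = P c - 7 = -7 + P c$)
$2649 + R{\left(-64,X \right)} = 2649 - 1031 = 1618$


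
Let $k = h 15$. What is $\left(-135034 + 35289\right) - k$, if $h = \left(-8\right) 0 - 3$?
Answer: $-99700$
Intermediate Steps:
$h = -3$ ($h = 0 - 3 = -3$)
$k = -45$ ($k = \left(-3\right) 15 = -45$)
$\left(-135034 + 35289\right) - k = \left(-135034 + 35289\right) - -45 = -99745 + 45 = -99700$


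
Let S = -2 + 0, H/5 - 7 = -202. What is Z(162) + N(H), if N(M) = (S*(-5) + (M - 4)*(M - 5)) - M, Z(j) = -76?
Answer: 960329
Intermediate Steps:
H = -975 (H = 35 + 5*(-202) = 35 - 1010 = -975)
S = -2
N(M) = 10 - M + (-5 + M)*(-4 + M) (N(M) = (-2*(-5) + (M - 4)*(M - 5)) - M = (10 + (-4 + M)*(-5 + M)) - M = (10 + (-5 + M)*(-4 + M)) - M = 10 - M + (-5 + M)*(-4 + M))
Z(162) + N(H) = -76 + (30 + (-975)² - 10*(-975)) = -76 + (30 + 950625 + 9750) = -76 + 960405 = 960329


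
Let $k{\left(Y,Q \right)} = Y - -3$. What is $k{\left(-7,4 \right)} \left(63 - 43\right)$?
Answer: $-80$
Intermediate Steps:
$k{\left(Y,Q \right)} = 3 + Y$ ($k{\left(Y,Q \right)} = Y + 3 = 3 + Y$)
$k{\left(-7,4 \right)} \left(63 - 43\right) = \left(3 - 7\right) \left(63 - 43\right) = \left(-4\right) 20 = -80$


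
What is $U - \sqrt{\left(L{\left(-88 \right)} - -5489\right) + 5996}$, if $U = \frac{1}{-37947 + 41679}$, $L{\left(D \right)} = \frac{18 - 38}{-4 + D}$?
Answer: $\frac{1}{3732} - \frac{4 \sqrt{379730}}{23} \approx -107.17$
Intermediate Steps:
$L{\left(D \right)} = - \frac{20}{-4 + D}$
$U = \frac{1}{3732} \approx 0.00026795$
$U - \sqrt{\left(L{\left(-88 \right)} - -5489\right) + 5996} = \frac{1}{3732} - \sqrt{\left(- \frac{20}{-4 - 88} - -5489\right) + 5996} = \frac{1}{3732} - \sqrt{\left(- \frac{20}{-92} + 5489\right) + 5996} = \frac{1}{3732} - \sqrt{\left(\left(-20\right) \left(- \frac{1}{92}\right) + 5489\right) + 5996} = \frac{1}{3732} - \sqrt{\left(\frac{5}{23} + 5489\right) + 5996} = \frac{1}{3732} - \sqrt{\frac{126252}{23} + 5996} = \frac{1}{3732} - \sqrt{\frac{264160}{23}} = \frac{1}{3732} - \frac{4 \sqrt{379730}}{23}$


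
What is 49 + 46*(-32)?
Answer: -1423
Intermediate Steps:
49 + 46*(-32) = 49 - 1472 = -1423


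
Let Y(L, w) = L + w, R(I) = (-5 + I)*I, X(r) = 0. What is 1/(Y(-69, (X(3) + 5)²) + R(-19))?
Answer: 1/412 ≈ 0.0024272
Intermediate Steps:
R(I) = I*(-5 + I)
1/(Y(-69, (X(3) + 5)²) + R(-19)) = 1/((-69 + (0 + 5)²) - 19*(-5 - 19)) = 1/((-69 + 5²) - 19*(-24)) = 1/((-69 + 25) + 456) = 1/(-44 + 456) = 1/412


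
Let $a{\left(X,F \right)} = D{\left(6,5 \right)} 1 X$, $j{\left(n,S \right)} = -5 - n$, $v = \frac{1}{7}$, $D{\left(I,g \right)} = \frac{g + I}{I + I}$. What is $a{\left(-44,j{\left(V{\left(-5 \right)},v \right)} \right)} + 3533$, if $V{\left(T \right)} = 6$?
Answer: $\frac{10478}{3} \approx 3492.7$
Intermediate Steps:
$D{\left(I,g \right)} = \frac{I + g}{2 I}$
$v = \frac{1}{7} \approx 0.14286$
$a{\left(X,F \right)} = \frac{11 X}{12}$ ($a{\left(X,F \right)} = \frac{6 + 5}{2 \cdot 6} \cdot 1 X = \frac{1}{2} \cdot \frac{1}{6} \cdot 11 \cdot 1 X = \frac{11}{12} \cdot 1 X = \frac{11 X}{12}$)
$a{\left(-44,j{\left(V{\left(-5 \right)},v \right)} \right)} + 3533 = \frac{11}{12} \left(-44\right) + 3533 = - \frac{121}{3} + 3533 = \frac{10478}{3}$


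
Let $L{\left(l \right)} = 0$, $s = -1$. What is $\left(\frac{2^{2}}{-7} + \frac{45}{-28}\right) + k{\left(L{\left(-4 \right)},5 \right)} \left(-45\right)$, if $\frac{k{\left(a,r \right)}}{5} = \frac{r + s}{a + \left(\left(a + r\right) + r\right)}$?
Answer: $- \frac{2581}{28} \approx -92.179$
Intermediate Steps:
$k{\left(a,r \right)} = \frac{5 \left(-1 + r\right)}{2 a + 2 r}$ ($k{\left(a,r \right)} = 5 \frac{r - 1}{a + \left(\left(a + r\right) + r\right)} = 5 \frac{-1 + r}{a + \left(a + 2 r\right)} = 5 \frac{-1 + r}{2 a + 2 r} = \frac{5 \left(-1 + r\right)}{2 a + 2 r}$)
$\left(\frac{2^{2}}{-7} + \frac{45}{-28}\right) + k{\left(L{\left(-4 \right)},5 \right)} \left(-45\right) = \left(\frac{2^{2}}{-7} + \frac{45}{-28}\right) + \frac{5 \left(-1 + 5\right)}{2 \left(0 + 5\right)} \left(-45\right) = \left(4 \left(- \frac{1}{7}\right) + 45 \left(- \frac{1}{28}\right)\right) + \frac{5}{2} \cdot \frac{1}{5} \cdot 4 \left(-45\right) = \left(- \frac{4}{7} - \frac{45}{28}\right) + \frac{5}{2} \cdot \frac{1}{5} \cdot 4 \left(-45\right) = - \frac{61}{28} + 2 \left(-45\right) = - \frac{61}{28} - 90 = - \frac{2581}{28}$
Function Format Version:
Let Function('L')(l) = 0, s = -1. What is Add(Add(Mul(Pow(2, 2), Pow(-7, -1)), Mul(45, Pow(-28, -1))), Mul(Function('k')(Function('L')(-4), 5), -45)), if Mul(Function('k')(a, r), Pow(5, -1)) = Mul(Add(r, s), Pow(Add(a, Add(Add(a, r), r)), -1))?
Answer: Rational(-2581, 28) ≈ -92.179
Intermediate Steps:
Function('k')(a, r) = Mul(5, Pow(Add(Mul(2, a), Mul(2, r)), -1), Add(-1, r)) (Function('k')(a, r) = Mul(5, Mul(Add(r, -1), Pow(Add(a, Add(Add(a, r), r)), -1))) = Mul(5, Mul(Add(-1, r), Pow(Add(a, Add(a, Mul(2, r))), -1))) = Mul(5, Mul(Add(-1, r), Pow(Add(Mul(2, a), Mul(2, r)), -1))) = Mul(5, Mul(Pow(Add(Mul(2, a), Mul(2, r)), -1), Add(-1, r))) = Mul(5, Pow(Add(Mul(2, a), Mul(2, r)), -1), Add(-1, r)))
Add(Add(Mul(Pow(2, 2), Pow(-7, -1)), Mul(45, Pow(-28, -1))), Mul(Function('k')(Function('L')(-4), 5), -45)) = Add(Add(Mul(Pow(2, 2), Pow(-7, -1)), Mul(45, Pow(-28, -1))), Mul(Mul(Rational(5, 2), Pow(Add(0, 5), -1), Add(-1, 5)), -45)) = Add(Add(Mul(4, Rational(-1, 7)), Mul(45, Rational(-1, 28))), Mul(Mul(Rational(5, 2), Pow(5, -1), 4), -45)) = Add(Add(Rational(-4, 7), Rational(-45, 28)), Mul(Mul(Rational(5, 2), Rational(1, 5), 4), -45)) = Add(Rational(-61, 28), Mul(2, -45)) = Add(Rational(-61, 28), -90) = Rational(-2581, 28)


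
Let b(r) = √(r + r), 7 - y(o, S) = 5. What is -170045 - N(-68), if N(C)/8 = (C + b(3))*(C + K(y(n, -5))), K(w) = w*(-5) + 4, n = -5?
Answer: -210301 + 592*√6 ≈ -2.0885e+5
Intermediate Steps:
y(o, S) = 2 (y(o, S) = 7 - 1*5 = 7 - 5 = 2)
b(r) = √2*√r (b(r) = √(2*r) = √2*√r)
K(w) = 4 - 5*w (K(w) = -5*w + 4 = 4 - 5*w)
N(C) = 8*(-6 + C)*(C + √6) (N(C) = 8*((C + √2*√3)*(C + (4 - 5*2))) = 8*((C + √6)*(C + (4 - 10))) = 8*((C + √6)*(C - 6)) = 8*((C + √6)*(-6 + C)) = 8*((-6 + C)*(C + √6)) = 8*(-6 + C)*(C + √6))
-170045 - N(-68) = -170045 - (-48*(-68) - 48*√6 + 8*(-68)² + 8*(-68)*√6) = -170045 - (3264 - 48*√6 + 8*4624 - 544*√6) = -170045 - (3264 - 48*√6 + 36992 - 544*√6) = -170045 - (40256 - 592*√6) = -170045 + (-40256 + 592*√6) = -210301 + 592*√6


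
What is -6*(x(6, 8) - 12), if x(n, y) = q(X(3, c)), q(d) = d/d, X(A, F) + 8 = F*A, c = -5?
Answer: 66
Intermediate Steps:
X(A, F) = -8 + A*F (X(A, F) = -8 + F*A = -8 + A*F)
q(d) = 1
x(n, y) = 1
-6*(x(6, 8) - 12) = -6*(1 - 12) = -6*(-11) = 66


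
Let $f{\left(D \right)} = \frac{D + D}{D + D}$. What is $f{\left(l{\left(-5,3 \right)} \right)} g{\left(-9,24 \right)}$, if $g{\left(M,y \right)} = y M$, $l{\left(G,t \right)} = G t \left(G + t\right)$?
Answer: $-216$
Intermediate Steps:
$l{\left(G,t \right)} = G t \left(G + t\right)$
$g{\left(M,y \right)} = M y$
$f{\left(D \right)} = 1$ ($f{\left(D \right)} = \frac{2 D}{2 D} = 2 D \frac{1}{2 D} = 1$)
$f{\left(l{\left(-5,3 \right)} \right)} g{\left(-9,24 \right)} = 1 \left(\left(-9\right) 24\right) = 1 \left(-216\right) = -216$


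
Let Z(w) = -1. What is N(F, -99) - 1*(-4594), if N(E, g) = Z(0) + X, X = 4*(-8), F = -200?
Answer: 4561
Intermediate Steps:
X = -32
N(E, g) = -33 (N(E, g) = -1 - 32 = -33)
N(F, -99) - 1*(-4594) = -33 - 1*(-4594) = -33 + 4594 = 4561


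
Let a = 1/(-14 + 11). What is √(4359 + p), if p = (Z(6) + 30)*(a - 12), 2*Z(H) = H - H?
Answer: √3989 ≈ 63.159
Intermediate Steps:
a = -⅓ (a = 1/(-3) = -⅓ ≈ -0.33333)
Z(H) = 0 (Z(H) = (H - H)/2 = (½)*0 = 0)
p = -370 (p = (0 + 30)*(-⅓ - 12) = 30*(-37/3) = -370)
√(4359 + p) = √(4359 - 370) = √3989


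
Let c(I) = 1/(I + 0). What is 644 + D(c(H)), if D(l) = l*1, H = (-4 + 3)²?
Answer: 645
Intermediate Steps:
H = 1 (H = (-1)² = 1)
c(I) = 1/I
D(l) = l
644 + D(c(H)) = 644 + 1/1 = 644 + 1 = 645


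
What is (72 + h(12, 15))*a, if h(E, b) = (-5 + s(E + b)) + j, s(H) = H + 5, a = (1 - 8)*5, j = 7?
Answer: -3710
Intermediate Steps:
a = -35 (a = -7*5 = -35)
s(H) = 5 + H
h(E, b) = 7 + E + b (h(E, b) = (-5 + (5 + (E + b))) + 7 = (-5 + (5 + E + b)) + 7 = (E + b) + 7 = 7 + E + b)
(72 + h(12, 15))*a = (72 + (7 + 12 + 15))*(-35) = (72 + 34)*(-35) = 106*(-35) = -3710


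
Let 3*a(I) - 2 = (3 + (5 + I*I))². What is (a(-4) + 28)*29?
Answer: 19198/3 ≈ 6399.3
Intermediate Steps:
a(I) = ⅔ + (8 + I²)²/3 (a(I) = ⅔ + (3 + (5 + I*I))²/3 = ⅔ + (3 + (5 + I²))²/3 = ⅔ + (8 + I²)²/3)
(a(-4) + 28)*29 = ((⅔ + (8 + (-4)²)²/3) + 28)*29 = ((⅔ + (8 + 16)²/3) + 28)*29 = ((⅔ + (⅓)*24²) + 28)*29 = ((⅔ + (⅓)*576) + 28)*29 = ((⅔ + 192) + 28)*29 = (578/3 + 28)*29 = (662/3)*29 = 19198/3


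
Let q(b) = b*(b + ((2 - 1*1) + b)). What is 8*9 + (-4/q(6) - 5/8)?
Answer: 22253/312 ≈ 71.324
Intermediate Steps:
q(b) = b*(1 + 2*b) (q(b) = b*(b + ((2 - 1) + b)) = b*(b + (1 + b)) = b*(1 + 2*b))
8*9 + (-4/q(6) - 5/8) = 8*9 + (-4*1/(6*(1 + 2*6)) - 5/8) = 72 + (-4*1/(6*(1 + 12)) - 5*⅛) = 72 + (-4/(6*13) - 5/8) = 72 + (-4/78 - 5/8) = 72 + (-4*1/78 - 5/8) = 72 + (-2/39 - 5/8) = 72 - 211/312 = 22253/312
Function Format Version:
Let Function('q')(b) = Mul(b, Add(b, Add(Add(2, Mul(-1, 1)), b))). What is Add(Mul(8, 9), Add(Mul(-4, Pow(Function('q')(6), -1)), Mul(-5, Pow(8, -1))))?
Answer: Rational(22253, 312) ≈ 71.324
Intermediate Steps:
Function('q')(b) = Mul(b, Add(1, Mul(2, b))) (Function('q')(b) = Mul(b, Add(b, Add(Add(2, -1), b))) = Mul(b, Add(b, Add(1, b))) = Mul(b, Add(1, Mul(2, b))))
Add(Mul(8, 9), Add(Mul(-4, Pow(Function('q')(6), -1)), Mul(-5, Pow(8, -1)))) = Add(Mul(8, 9), Add(Mul(-4, Pow(Mul(6, Add(1, Mul(2, 6))), -1)), Mul(-5, Pow(8, -1)))) = Add(72, Add(Mul(-4, Pow(Mul(6, Add(1, 12)), -1)), Mul(-5, Rational(1, 8)))) = Add(72, Add(Mul(-4, Pow(Mul(6, 13), -1)), Rational(-5, 8))) = Add(72, Add(Mul(-4, Pow(78, -1)), Rational(-5, 8))) = Add(72, Add(Mul(-4, Rational(1, 78)), Rational(-5, 8))) = Add(72, Add(Rational(-2, 39), Rational(-5, 8))) = Add(72, Rational(-211, 312)) = Rational(22253, 312)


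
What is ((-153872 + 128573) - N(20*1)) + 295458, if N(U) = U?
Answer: 270139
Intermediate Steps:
((-153872 + 128573) - N(20*1)) + 295458 = ((-153872 + 128573) - 20) + 295458 = (-25299 - 1*20) + 295458 = (-25299 - 20) + 295458 = -25319 + 295458 = 270139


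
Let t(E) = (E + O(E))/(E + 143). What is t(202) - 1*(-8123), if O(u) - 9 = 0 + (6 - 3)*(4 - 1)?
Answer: 560531/69 ≈ 8123.6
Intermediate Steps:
O(u) = 18 (O(u) = 9 + (0 + (6 - 3)*(4 - 1)) = 9 + (0 + 3*3) = 9 + (0 + 9) = 9 + 9 = 18)
t(E) = (18 + E)/(143 + E) (t(E) = (E + 18)/(E + 143) = (18 + E)/(143 + E))
t(202) - 1*(-8123) = (18 + 202)/(143 + 202) - 1*(-8123) = 220/345 + 8123 = (1/345)*220 + 8123 = 44/69 + 8123 = 560531/69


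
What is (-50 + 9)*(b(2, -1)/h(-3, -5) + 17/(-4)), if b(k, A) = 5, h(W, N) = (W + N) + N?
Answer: 9881/52 ≈ 190.02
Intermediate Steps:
h(W, N) = W + 2*N (h(W, N) = (N + W) + N = W + 2*N)
(-50 + 9)*(b(2, -1)/h(-3, -5) + 17/(-4)) = (-50 + 9)*(5/(-3 + 2*(-5)) + 17/(-4)) = -41*(5/(-3 - 10) + 17*(-¼)) = -41*(5/(-13) - 17/4) = -41*(5*(-1/13) - 17/4) = -41*(-5/13 - 17/4) = -41*(-241/52) = 9881/52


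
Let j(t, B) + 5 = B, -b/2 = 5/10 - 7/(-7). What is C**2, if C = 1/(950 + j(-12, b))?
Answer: 1/887364 ≈ 1.1269e-6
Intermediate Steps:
b = -3 (b = -2*(5/10 - 7/(-7)) = -2*(5*(1/10) - 7*(-1/7)) = -2*(1/2 + 1) = -2*3/2 = -3)
j(t, B) = -5 + B
C = 1/942 (C = 1/(950 + (-5 - 3)) = 1/(950 - 8) = 1/942 ≈ 0.0010616)
C**2 = (1/942)**2 = 1/887364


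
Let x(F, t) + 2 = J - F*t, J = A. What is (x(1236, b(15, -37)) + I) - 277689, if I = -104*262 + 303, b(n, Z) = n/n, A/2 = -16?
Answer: -305904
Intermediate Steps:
A = -32 (A = 2*(-16) = -32)
b(n, Z) = 1
J = -32
I = -26945 (I = -27248 + 303 = -26945)
x(F, t) = -34 - F*t (x(F, t) = -2 + (-32 - F*t) = -34 - F*t)
(x(1236, b(15, -37)) + I) - 277689 = ((-34 - 1*1236*1) - 26945) - 277689 = ((-34 - 1236) - 26945) - 277689 = (-1270 - 26945) - 277689 = -28215 - 277689 = -305904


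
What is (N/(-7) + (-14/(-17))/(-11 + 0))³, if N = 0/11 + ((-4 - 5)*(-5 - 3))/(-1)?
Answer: 2387835311896/2242946629 ≈ 1064.6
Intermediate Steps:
N = -72 (N = 0*(1/11) - 9*(-8)*(-1) = 0 + 72*(-1) = 0 - 72 = -72)
(N/(-7) + (-14/(-17))/(-11 + 0))³ = (-72/(-7) + (-14/(-17))/(-11 + 0))³ = (-72*(-⅐) - 14*(-1/17)/(-11))³ = (72/7 + (14/17)*(-1/11))³ = (72/7 - 14/187)³ = (13366/1309)³ = 2387835311896/2242946629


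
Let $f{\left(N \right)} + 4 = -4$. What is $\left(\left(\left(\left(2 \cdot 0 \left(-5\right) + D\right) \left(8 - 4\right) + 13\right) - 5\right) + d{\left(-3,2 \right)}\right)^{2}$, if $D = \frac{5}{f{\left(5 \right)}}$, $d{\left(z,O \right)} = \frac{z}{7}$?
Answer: $\frac{5041}{196} \approx 25.719$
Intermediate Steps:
$f{\left(N \right)} = -8$ ($f{\left(N \right)} = -4 - 4 = -8$)
$d{\left(z,O \right)} = \frac{z}{7}$ ($d{\left(z,O \right)} = z \frac{1}{7} = \frac{z}{7}$)
$D = - \frac{5}{8}$ ($D = \frac{5}{-8} = 5 \left(- \frac{1}{8}\right) = - \frac{5}{8} \approx -0.625$)
$\left(\left(\left(\left(2 \cdot 0 \left(-5\right) + D\right) \left(8 - 4\right) + 13\right) - 5\right) + d{\left(-3,2 \right)}\right)^{2} = \left(\left(\left(\left(2 \cdot 0 \left(-5\right) - \frac{5}{8}\right) \left(8 - 4\right) + 13\right) - 5\right) + \frac{1}{7} \left(-3\right)\right)^{2} = \left(\left(\left(\left(0 \left(-5\right) - \frac{5}{8}\right) 4 + 13\right) - 5\right) - \frac{3}{7}\right)^{2} = \left(\left(\left(\left(0 - \frac{5}{8}\right) 4 + 13\right) - 5\right) - \frac{3}{7}\right)^{2} = \left(\left(\left(\left(- \frac{5}{8}\right) 4 + 13\right) - 5\right) - \frac{3}{7}\right)^{2} = \left(\left(\left(- \frac{5}{2} + 13\right) - 5\right) - \frac{3}{7}\right)^{2} = \left(\left(\frac{21}{2} - 5\right) - \frac{3}{7}\right)^{2} = \left(\frac{11}{2} - \frac{3}{7}\right)^{2} = \left(\frac{71}{14}\right)^{2} = \frac{5041}{196}$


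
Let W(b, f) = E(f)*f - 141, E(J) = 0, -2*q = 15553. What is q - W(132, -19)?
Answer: -15271/2 ≈ -7635.5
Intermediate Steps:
q = -15553/2 (q = -1/2*15553 = -15553/2 ≈ -7776.5)
W(b, f) = -141 (W(b, f) = 0*f - 141 = 0 - 141 = -141)
q - W(132, -19) = -15553/2 - 1*(-141) = -15553/2 + 141 = -15271/2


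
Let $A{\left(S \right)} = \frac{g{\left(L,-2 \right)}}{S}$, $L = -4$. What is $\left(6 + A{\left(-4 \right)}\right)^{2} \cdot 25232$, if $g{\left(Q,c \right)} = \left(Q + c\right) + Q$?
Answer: $1823012$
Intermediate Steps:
$g{\left(Q,c \right)} = c + 2 Q$
$A{\left(S \right)} = - \frac{10}{S}$ ($A{\left(S \right)} = \frac{-2 + 2 \left(-4\right)}{S} = \frac{-2 - 8}{S} = - \frac{10}{S}$)
$\left(6 + A{\left(-4 \right)}\right)^{2} \cdot 25232 = \left(6 - \frac{10}{-4}\right)^{2} \cdot 25232 = \left(6 - - \frac{5}{2}\right)^{2} \cdot 25232 = \left(6 + \frac{5}{2}\right)^{2} \cdot 25232 = \left(\frac{17}{2}\right)^{2} \cdot 25232 = \frac{289}{4} \cdot 25232 = 1823012$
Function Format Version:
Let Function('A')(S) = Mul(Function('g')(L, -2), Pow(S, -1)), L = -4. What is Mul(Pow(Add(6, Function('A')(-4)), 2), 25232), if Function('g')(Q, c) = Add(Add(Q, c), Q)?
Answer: 1823012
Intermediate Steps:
Function('g')(Q, c) = Add(c, Mul(2, Q))
Function('A')(S) = Mul(-10, Pow(S, -1)) (Function('A')(S) = Mul(Add(-2, Mul(2, -4)), Pow(S, -1)) = Mul(Add(-2, -8), Pow(S, -1)) = Mul(-10, Pow(S, -1)))
Mul(Pow(Add(6, Function('A')(-4)), 2), 25232) = Mul(Pow(Add(6, Mul(-10, Pow(-4, -1))), 2), 25232) = Mul(Pow(Add(6, Mul(-10, Rational(-1, 4))), 2), 25232) = Mul(Pow(Add(6, Rational(5, 2)), 2), 25232) = Mul(Pow(Rational(17, 2), 2), 25232) = Mul(Rational(289, 4), 25232) = 1823012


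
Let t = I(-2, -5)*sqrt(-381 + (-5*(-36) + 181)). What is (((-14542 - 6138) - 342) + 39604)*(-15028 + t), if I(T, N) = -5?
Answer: -279250296 - 185820*I*sqrt(5) ≈ -2.7925e+8 - 4.1551e+5*I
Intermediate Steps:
t = -10*I*sqrt(5) (t = -5*sqrt(-381 + (-5*(-36) + 181)) = -5*sqrt(-381 + (180 + 181)) = -5*sqrt(-381 + 361) = -10*I*sqrt(5) ≈ -22.361*I)
(((-14542 - 6138) - 342) + 39604)*(-15028 + t) = (((-14542 - 6138) - 342) + 39604)*(-15028 - 10*I*sqrt(5)) = ((-20680 - 342) + 39604)*(-15028 - 10*I*sqrt(5)) = (-21022 + 39604)*(-15028 - 10*I*sqrt(5)) = 18582*(-15028 - 10*I*sqrt(5)) = -279250296 - 185820*I*sqrt(5)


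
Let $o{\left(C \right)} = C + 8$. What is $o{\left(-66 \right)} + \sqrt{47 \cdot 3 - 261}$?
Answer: $-58 + 2 i \sqrt{30} \approx -58.0 + 10.954 i$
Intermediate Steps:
$o{\left(C \right)} = 8 + C$
$o{\left(-66 \right)} + \sqrt{47 \cdot 3 - 261} = \left(8 - 66\right) + \sqrt{47 \cdot 3 - 261} = -58 + \sqrt{141 - 261} = -58 + \sqrt{-120} = -58 + 2 i \sqrt{30}$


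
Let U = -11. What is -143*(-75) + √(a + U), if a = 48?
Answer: 10725 + √37 ≈ 10731.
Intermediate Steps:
-143*(-75) + √(a + U) = -143*(-75) + √(48 - 11) = 10725 + √37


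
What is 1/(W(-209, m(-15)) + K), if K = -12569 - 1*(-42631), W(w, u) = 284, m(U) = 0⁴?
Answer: 1/30346 ≈ 3.2953e-5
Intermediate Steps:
m(U) = 0
K = 30062 (K = -12569 + 42631 = 30062)
1/(W(-209, m(-15)) + K) = 1/(284 + 30062) = 1/30346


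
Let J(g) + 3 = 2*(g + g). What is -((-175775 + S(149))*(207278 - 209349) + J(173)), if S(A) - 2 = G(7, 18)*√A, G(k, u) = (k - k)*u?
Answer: -364026572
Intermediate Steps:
G(k, u) = 0 (G(k, u) = 0*u = 0)
S(A) = 2 (S(A) = 2 + 0*√A = 2 + 0 = 2)
J(g) = -3 + 4*g (J(g) = -3 + 2*(g + g) = -3 + 2*(2*g) = -3 + 4*g)
-((-175775 + S(149))*(207278 - 209349) + J(173)) = -((-175775 + 2)*(207278 - 209349) + (-3 + 4*173)) = -(-175773*(-2071) + (-3 + 692)) = -(364025883 + 689) = -1*364026572 = -364026572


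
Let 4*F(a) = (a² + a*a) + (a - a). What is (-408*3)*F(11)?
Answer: -74052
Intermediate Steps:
F(a) = a²/2 (F(a) = ((a² + a*a) + (a - a))/4 = ((a² + a²) + 0)/4 = (2*a² + 0)/4 = (2*a²)/4 = a²/2)
(-408*3)*F(11) = (-408*3)*((½)*11²) = -612*121 = -1224*121/2 = -74052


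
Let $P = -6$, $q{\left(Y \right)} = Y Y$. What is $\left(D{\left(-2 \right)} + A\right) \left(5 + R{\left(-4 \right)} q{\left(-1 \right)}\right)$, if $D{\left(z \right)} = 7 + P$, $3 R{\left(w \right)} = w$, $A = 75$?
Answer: $\frac{836}{3} \approx 278.67$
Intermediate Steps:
$q{\left(Y \right)} = Y^{2}$
$R{\left(w \right)} = \frac{w}{3}$
$D{\left(z \right)} = 1$ ($D{\left(z \right)} = 7 - 6 = 1$)
$\left(D{\left(-2 \right)} + A\right) \left(5 + R{\left(-4 \right)} q{\left(-1 \right)}\right) = \left(1 + 75\right) \left(5 + \frac{1}{3} \left(-4\right) \left(-1\right)^{2}\right) = 76 \left(5 - \frac{4}{3}\right) = 76 \cdot \frac{11}{3} = \frac{836}{3}$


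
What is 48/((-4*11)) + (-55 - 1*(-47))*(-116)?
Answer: 10196/11 ≈ 926.91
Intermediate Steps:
48/((-4*11)) + (-55 - 1*(-47))*(-116) = 48/(-44) + (-55 + 47)*(-116) = 48*(-1/44) - 8*(-116) = -12/11 + 928 = 10196/11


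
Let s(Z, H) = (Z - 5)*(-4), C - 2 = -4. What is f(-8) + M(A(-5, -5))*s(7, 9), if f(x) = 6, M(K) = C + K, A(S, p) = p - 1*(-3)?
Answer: 38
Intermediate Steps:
C = -2 (C = 2 - 4 = -2)
s(Z, H) = 20 - 4*Z (s(Z, H) = (-5 + Z)*(-4) = 20 - 4*Z)
A(S, p) = 3 + p (A(S, p) = p + 3 = 3 + p)
M(K) = -2 + K
f(-8) + M(A(-5, -5))*s(7, 9) = 6 + (-2 + (3 - 5))*(20 - 4*7) = 6 + (-2 - 2)*(20 - 28) = 6 - 4*(-8) = 6 + 32 = 38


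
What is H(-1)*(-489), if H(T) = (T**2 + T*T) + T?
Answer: -489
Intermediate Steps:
H(T) = T + 2*T**2 (H(T) = (T**2 + T**2) + T = 2*T**2 + T = T + 2*T**2)
H(-1)*(-489) = -(1 + 2*(-1))*(-489) = -(1 - 2)*(-489) = -1*(-1)*(-489) = 1*(-489) = -489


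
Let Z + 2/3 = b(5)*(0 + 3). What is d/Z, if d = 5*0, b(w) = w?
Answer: 0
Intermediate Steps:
Z = 43/3 (Z = -2/3 + 5*(0 + 3) = -2/3 + 5*3 = -2/3 + 15 = 43/3 ≈ 14.333)
d = 0
d/Z = 0/(43/3) = 0*(3/43) = 0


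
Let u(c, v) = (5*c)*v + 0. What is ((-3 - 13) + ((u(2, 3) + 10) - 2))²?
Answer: 484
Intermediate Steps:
u(c, v) = 5*c*v (u(c, v) = 5*c*v + 0 = 5*c*v)
((-3 - 13) + ((u(2, 3) + 10) - 2))² = ((-3 - 13) + ((5*2*3 + 10) - 2))² = (-16 + ((30 + 10) - 2))² = (-16 + (40 - 2))² = (-16 + 38)² = 22² = 484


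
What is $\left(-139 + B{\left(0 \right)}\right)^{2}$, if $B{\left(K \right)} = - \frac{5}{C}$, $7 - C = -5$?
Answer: $\frac{2798929}{144} \approx 19437.0$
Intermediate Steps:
$C = 12$ ($C = 7 - -5 = 7 + 5 = 12$)
$B{\left(K \right)} = - \frac{5}{12}$
$\left(-139 + B{\left(0 \right)}\right)^{2} = \left(-139 - \frac{5}{12}\right)^{2} = \left(- \frac{1673}{12}\right)^{2} = \frac{2798929}{144}$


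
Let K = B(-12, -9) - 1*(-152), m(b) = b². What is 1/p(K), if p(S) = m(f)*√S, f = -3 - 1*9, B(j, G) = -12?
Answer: √35/10080 ≈ 0.00058691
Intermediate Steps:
f = -12 (f = -3 - 9 = -12)
K = 140 (K = -12 - 1*(-152) = -12 + 152 = 140)
p(S) = 144*√S (p(S) = (-12)²*√S = 144*√S)
1/p(K) = 1/(144*√140) = 1/(144*(2*√35)) = 1/(288*√35) = √35/10080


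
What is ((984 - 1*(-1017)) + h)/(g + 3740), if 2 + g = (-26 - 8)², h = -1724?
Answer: 277/4894 ≈ 0.056600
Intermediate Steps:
g = 1154 (g = -2 + (-26 - 8)² = -2 + (-34)² = -2 + 1156 = 1154)
((984 - 1*(-1017)) + h)/(g + 3740) = ((984 - 1*(-1017)) - 1724)/(1154 + 3740) = ((984 + 1017) - 1724)/4894 = (2001 - 1724)*(1/4894) = 277*(1/4894) = 277/4894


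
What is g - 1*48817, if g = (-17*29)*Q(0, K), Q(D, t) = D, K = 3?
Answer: -48817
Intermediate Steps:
g = 0 (g = -17*29*0 = -493*0 = 0)
g - 1*48817 = 0 - 1*48817 = 0 - 48817 = -48817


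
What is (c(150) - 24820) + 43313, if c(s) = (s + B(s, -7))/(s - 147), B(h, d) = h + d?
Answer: 55772/3 ≈ 18591.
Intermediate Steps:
B(h, d) = d + h
c(s) = (-7 + 2*s)/(-147 + s) (c(s) = (s + (-7 + s))/(s - 147) = (-7 + 2*s)/(-147 + s))
(c(150) - 24820) + 43313 = ((-7 + 2*150)/(-147 + 150) - 24820) + 43313 = ((-7 + 300)/3 - 24820) + 43313 = ((⅓)*293 - 24820) + 43313 = (293/3 - 24820) + 43313 = -74167/3 + 43313 = 55772/3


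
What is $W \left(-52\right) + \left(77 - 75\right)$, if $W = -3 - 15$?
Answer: $938$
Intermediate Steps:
$W = -18$ ($W = -3 - 15 = -18$)
$W \left(-52\right) + \left(77 - 75\right) = \left(-18\right) \left(-52\right) + \left(77 - 75\right) = 936 + 2 = 938$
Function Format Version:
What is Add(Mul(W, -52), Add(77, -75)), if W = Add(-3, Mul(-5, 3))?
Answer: 938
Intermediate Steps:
W = -18 (W = Add(-3, -15) = -18)
Add(Mul(W, -52), Add(77, -75)) = Add(Mul(-18, -52), Add(77, -75)) = Add(936, 2) = 938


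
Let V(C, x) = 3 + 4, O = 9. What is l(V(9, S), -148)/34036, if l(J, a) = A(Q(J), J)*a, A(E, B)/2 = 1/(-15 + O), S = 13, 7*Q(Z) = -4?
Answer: 37/25527 ≈ 0.0014494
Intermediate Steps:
Q(Z) = -4/7 (Q(Z) = (⅐)*(-4) = -4/7)
V(C, x) = 7
A(E, B) = -⅓ (A(E, B) = 2/(-15 + 9) = 2/(-6) = 2*(-⅙) = -⅓)
l(J, a) = -a/3
l(V(9, S), -148)/34036 = -⅓*(-148)/34036 = (148/3)*(1/34036) = 37/25527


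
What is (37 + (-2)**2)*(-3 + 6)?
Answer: 123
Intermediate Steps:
(37 + (-2)**2)*(-3 + 6) = (37 + 4)*3 = 41*3 = 123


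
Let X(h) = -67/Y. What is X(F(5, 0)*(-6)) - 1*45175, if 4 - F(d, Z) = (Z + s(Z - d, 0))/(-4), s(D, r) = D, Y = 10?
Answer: -451817/10 ≈ -45182.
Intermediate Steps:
F(d, Z) = 4 + Z/2 - d/4 (F(d, Z) = 4 - (Z + (Z - d))/(-4) = 4 - (-d + 2*Z)*(-1)/4 = 4 - (-Z/2 + d/4) = 4 + (Z/2 - d/4) = 4 + Z/2 - d/4)
X(h) = -67/10
X(F(5, 0)*(-6)) - 1*45175 = -67/10 - 1*45175 = -67/10 - 45175 = -451817/10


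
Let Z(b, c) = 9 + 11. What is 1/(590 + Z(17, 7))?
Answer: 1/610 ≈ 0.0016393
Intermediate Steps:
Z(b, c) = 20
1/(590 + Z(17, 7)) = 1/(590 + 20) = 1/610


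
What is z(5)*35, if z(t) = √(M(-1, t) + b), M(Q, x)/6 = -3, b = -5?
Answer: 35*I*√23 ≈ 167.85*I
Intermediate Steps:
M(Q, x) = -18 (M(Q, x) = 6*(-3) = -18)
z(t) = I*√23 (z(t) = √(-18 - 5) = √(-23) = I*√23)
z(5)*35 = (I*√23)*35 = 35*I*√23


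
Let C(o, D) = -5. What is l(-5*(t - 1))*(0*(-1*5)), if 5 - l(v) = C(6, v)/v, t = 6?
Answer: 0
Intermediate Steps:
l(v) = 5 + 5/v (l(v) = 5 - (-5)/v = 5 + 5/v)
l(-5*(t - 1))*(0*(-1*5)) = (5 + 5/((-5*(6 - 1))))*(0*(-1*5)) = (5 + 5/((-5*5)))*(0*(-5)) = (5 + 5/(-25))*0 = (5 + 5*(-1/25))*0 = (5 - 1/5)*0 = (24/5)*0 = 0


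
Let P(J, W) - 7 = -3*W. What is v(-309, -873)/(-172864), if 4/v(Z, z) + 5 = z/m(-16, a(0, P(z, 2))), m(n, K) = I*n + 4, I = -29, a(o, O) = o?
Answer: 13/3857028 ≈ 3.3705e-6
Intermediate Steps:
P(J, W) = 7 - 3*W
m(n, K) = 4 - 29*n (m(n, K) = -29*n + 4 = 4 - 29*n)
v(Z, z) = 4/(-5 + z/468) (v(Z, z) = 4/(-5 + z/(4 - 29*(-16))) = 4/(-5 + z/(4 + 464)) = 4/(-5 + z/468))
v(-309, -873)/(-172864) = (1872/(-2340 - 873))/(-172864) = (1872/(-3213))*(-1/172864) = (1872*(-1/3213))*(-1/172864) = -208/357*(-1/172864) = 13/3857028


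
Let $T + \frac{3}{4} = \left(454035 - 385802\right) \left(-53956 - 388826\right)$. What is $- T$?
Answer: $\frac{120849376827}{4} \approx 3.0212 \cdot 10^{10}$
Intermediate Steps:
$T = - \frac{120849376827}{4}$ ($T = - \frac{3}{4} + \left(454035 - 385802\right) \left(-53956 - 388826\right) = - \frac{3}{4} + 68233 \left(-442782\right) = - \frac{3}{4} - 30212344206 = - \frac{120849376827}{4} \approx -3.0212 \cdot 10^{10}$)
$- T = \left(-1\right) \left(- \frac{120849376827}{4}\right) = \frac{120849376827}{4}$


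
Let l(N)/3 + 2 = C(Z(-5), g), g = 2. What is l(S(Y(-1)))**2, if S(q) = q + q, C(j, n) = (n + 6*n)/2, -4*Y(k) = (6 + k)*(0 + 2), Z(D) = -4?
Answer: 225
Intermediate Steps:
Y(k) = -3 - k/2 (Y(k) = -(6 + k)*(0 + 2)/4 = -(6 + k)*2/4 = -(12 + 2*k)/4 = -3 - k/2)
C(j, n) = 7*n/2 (C(j, n) = (7*n)*(1/2) = 7*n/2)
S(q) = 2*q
l(N) = 15 (l(N) = -6 + 3*((7/2)*2) = -6 + 3*7 = -6 + 21 = 15)
l(S(Y(-1)))**2 = 15**2 = 225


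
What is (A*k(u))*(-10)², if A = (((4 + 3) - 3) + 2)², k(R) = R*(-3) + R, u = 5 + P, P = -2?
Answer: -21600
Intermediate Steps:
u = 3 (u = 5 - 2 = 3)
k(R) = -2*R (k(R) = -3*R + R = -2*R)
A = 36 (A = ((7 - 3) + 2)² = (4 + 2)² = 6² = 36)
(A*k(u))*(-10)² = (36*(-2*3))*(-10)² = (36*(-6))*100 = -216*100 = -21600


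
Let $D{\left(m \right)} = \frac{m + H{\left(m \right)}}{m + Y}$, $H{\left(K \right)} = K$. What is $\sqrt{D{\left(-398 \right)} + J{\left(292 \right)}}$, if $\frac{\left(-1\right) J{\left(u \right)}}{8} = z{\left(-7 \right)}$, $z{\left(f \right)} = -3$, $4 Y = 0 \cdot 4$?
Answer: $\sqrt{26} \approx 5.099$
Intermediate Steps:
$Y = 0$ ($Y = \frac{0 \cdot 4}{4} = \frac{1}{4} \cdot 0 = 0$)
$J{\left(u \right)} = 24$ ($J{\left(u \right)} = \left(-8\right) \left(-3\right) = 24$)
$D{\left(m \right)} = 2$ ($D{\left(m \right)} = \frac{m + m}{m + 0} = \frac{2 m}{m} = 2$)
$\sqrt{D{\left(-398 \right)} + J{\left(292 \right)}} = \sqrt{2 + 24} = \sqrt{26}$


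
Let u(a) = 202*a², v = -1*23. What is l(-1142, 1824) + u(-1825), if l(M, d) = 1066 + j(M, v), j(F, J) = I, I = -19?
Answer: 672787297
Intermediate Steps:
v = -23
j(F, J) = -19
l(M, d) = 1047 (l(M, d) = 1066 - 19 = 1047)
l(-1142, 1824) + u(-1825) = 1047 + 202*(-1825)² = 1047 + 202*3330625 = 1047 + 672786250 = 672787297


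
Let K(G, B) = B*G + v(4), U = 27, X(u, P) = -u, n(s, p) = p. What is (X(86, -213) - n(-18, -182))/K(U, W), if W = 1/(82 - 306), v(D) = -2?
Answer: -21504/475 ≈ -45.272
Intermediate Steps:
W = -1/224 (W = 1/(-224) = -1/224 ≈ -0.0044643)
K(G, B) = -2 + B*G (K(G, B) = B*G - 2 = -2 + B*G)
(X(86, -213) - n(-18, -182))/K(U, W) = (-1*86 - 1*(-182))/(-2 - 1/224*27) = (-86 + 182)/(-2 - 27/224) = 96/(-475/224) = 96*(-224/475) = -21504/475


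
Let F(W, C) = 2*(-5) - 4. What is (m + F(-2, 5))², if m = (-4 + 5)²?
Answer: 169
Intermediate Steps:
F(W, C) = -14 (F(W, C) = -10 - 4 = -14)
m = 1 (m = 1² = 1)
(m + F(-2, 5))² = (1 - 14)² = (-13)² = 169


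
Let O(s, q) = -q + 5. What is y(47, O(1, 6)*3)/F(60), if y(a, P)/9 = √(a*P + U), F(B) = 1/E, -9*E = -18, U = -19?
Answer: 72*I*√10 ≈ 227.68*I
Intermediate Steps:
E = 2 (E = -⅑*(-18) = 2)
O(s, q) = 5 - q
F(B) = ½ (F(B) = 1/2 = ½)
y(a, P) = 9*√(-19 + P*a) (y(a, P) = 9*√(a*P - 19) = 9*√(P*a - 19) = 9*√(-19 + P*a))
y(47, O(1, 6)*3)/F(60) = (9*√(-19 + ((5 - 1*6)*3)*47))/(½) = (9*√(-19 + ((5 - 6)*3)*47))*2 = (9*√(-19 - 1*3*47))*2 = (9*√(-19 - 3*47))*2 = (9*√(-19 - 141))*2 = (9*√(-160))*2 = (9*(4*I*√10))*2 = (36*I*√10)*2 = 72*I*√10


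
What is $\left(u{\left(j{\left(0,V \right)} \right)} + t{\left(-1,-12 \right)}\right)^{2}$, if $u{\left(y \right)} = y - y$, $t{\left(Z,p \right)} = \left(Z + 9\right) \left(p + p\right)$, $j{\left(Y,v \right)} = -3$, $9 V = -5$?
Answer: $36864$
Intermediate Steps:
$V = - \frac{5}{9}$ ($V = \frac{1}{9} \left(-5\right) = - \frac{5}{9} \approx -0.55556$)
$t{\left(Z,p \right)} = 2 p \left(9 + Z\right)$ ($t{\left(Z,p \right)} = \left(9 + Z\right) 2 p = 2 p \left(9 + Z\right)$)
$u{\left(y \right)} = 0$
$\left(u{\left(j{\left(0,V \right)} \right)} + t{\left(-1,-12 \right)}\right)^{2} = \left(0 + 2 \left(-12\right) \left(9 - 1\right)\right)^{2} = \left(0 + 2 \left(-12\right) 8\right)^{2} = \left(0 - 192\right)^{2} = \left(-192\right)^{2} = 36864$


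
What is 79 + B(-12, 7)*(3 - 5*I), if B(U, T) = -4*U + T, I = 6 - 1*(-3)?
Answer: -2231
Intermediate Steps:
I = 9 (I = 6 + 3 = 9)
B(U, T) = T - 4*U
79 + B(-12, 7)*(3 - 5*I) = 79 + (7 - 4*(-12))*(3 - 5*9) = 79 + (7 + 48)*(3 - 45) = 79 + 55*(-42) = 79 - 2310 = -2231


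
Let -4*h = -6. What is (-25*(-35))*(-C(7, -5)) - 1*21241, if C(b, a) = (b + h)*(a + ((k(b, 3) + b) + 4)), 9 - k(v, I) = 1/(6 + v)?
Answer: -1719008/13 ≈ -1.3223e+5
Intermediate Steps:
k(v, I) = 9 - 1/(6 + v)
h = 3/2 (h = -1/4*(-6) = 3/2 ≈ 1.5000)
C(b, a) = (3/2 + b)*(4 + a + b + (53 + 9*b)/(6 + b)) (C(b, a) = (b + 3/2)*(a + (((53 + 9*b)/(6 + b) + b) + 4)) = (3/2 + b)*(a + ((b + (53 + 9*b)/(6 + b)) + 4)) = (3/2 + b)*(a + (4 + b + (53 + 9*b)/(6 + b))) = (3/2 + b)*(4 + a + b + (53 + 9*b)/(6 + b)))
(-25*(-35))*(-C(7, -5)) - 1*21241 = (-25*(-35))*(-(231 + 2*7**3 + 18*(-5) + 41*7**2 + 211*7 + 2*(-5)*7**2 + 15*(-5)*7)/(2*(6 + 7))) - 1*21241 = 875*(-(231 + 2*343 - 90 + 41*49 + 1477 + 2*(-5)*49 - 525)/(2*13)) - 21241 = 875*(-(231 + 686 - 90 + 2009 + 1477 - 490 - 525)/(2*13)) - 21241 = 875*(-3298/(2*13)) - 21241 = 875*(-1*1649/13) - 21241 = 875*(-1649/13) - 21241 = -1442875/13 - 21241 = -1719008/13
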